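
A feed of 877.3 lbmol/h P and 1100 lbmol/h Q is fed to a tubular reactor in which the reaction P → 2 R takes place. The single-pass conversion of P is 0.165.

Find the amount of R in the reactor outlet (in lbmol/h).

P reacted = 0.165 × 877.3 = 144.8 lbmol/h; ν_P = −1, so ξ = 144.8/1 = 144.8 lbmol/h.
Outlet amounts (n = n₀ + ν ξ):
  P: 877.3 − 1(144.8) = 732.5
  R: 0 + 2(144.8) = 289.5
  Q: 1100 (inert)

290 lbmol/h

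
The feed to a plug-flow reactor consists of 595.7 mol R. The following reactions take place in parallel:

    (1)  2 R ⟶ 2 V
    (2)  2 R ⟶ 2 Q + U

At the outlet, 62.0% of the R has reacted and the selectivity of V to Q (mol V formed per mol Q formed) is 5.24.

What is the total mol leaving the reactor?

625 mol

Conversion of R: R consumed = 0.62 × 595.7 = 369.3 mol = 2ξ₁ + 2ξ₂.
Selectivity: 2ξ₁ / (2ξ₂) = 5.24 → ξ₁ = 5.24 ξ₂.
Substitute: (2·5.24 + 2) ξ₂ = 369.3 → ξ₂ = 29.59 mol, ξ₁ = 155.1 mol.
Outlet amounts (n = n₀ + Σ ν·ξ):
  R: 595.7 − 2(155.1) − 2(29.59) = 226.4
  V: 0 + 2(155.1) = 310.1
  Q: 0 + 2(29.59) = 59.19
  U: 0 + 1(29.59) = 29.59
Total out = 226.4 + 310.1 + 59.19 + 29.59 = 625.3 mol.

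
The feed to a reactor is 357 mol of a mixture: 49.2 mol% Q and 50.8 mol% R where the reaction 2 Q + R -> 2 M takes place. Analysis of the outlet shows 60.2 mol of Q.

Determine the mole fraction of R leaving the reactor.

For Q: n = n₀ − 2ξ → 60.2 = 175.6 − 2ξ, giving ξ = 57.72 mol.
Outlet amounts (n = n₀ + ν ξ):
  Q: 175.6 − 2(57.72) = 60.2
  R: 181.4 − 1(57.72) = 123.6
  M: 0 + 2(57.72) = 115.4
Total out = 299.3 mol; y_R = 123.6 / 299.3 = 0.4131.

0.413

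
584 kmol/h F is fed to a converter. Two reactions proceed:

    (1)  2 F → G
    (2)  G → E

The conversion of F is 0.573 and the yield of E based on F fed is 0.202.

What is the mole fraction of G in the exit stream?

Conversion of F: F consumed = 2ξ₁ = 0.573 × 584 → ξ₁ = 167.3 kmol/h.
Yield of E: 1ξ₂ / 584 = 0.202 → ξ₂ = 118 kmol/h.
Outlet amounts (n = n₀ + Σ ν·ξ):
  F: 584 − 2(167.3) = 249.4
  G: 0 + 1(167.3) − 1(118) = 49.35
  E: 0 + 1(118) = 118
Total out = 416.7 kmol/h; y_G = 49.35 / 416.7 = 0.1184.

0.118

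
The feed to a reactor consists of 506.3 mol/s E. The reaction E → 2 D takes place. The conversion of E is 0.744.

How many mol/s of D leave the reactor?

E reacted = 0.744 × 506.3 = 376.7 mol/s; ν_E = −1, so ξ = 376.7/1 = 376.7 mol/s.
Outlet amounts (n = n₀ + ν ξ):
  E: 506.3 − 1(376.7) = 129.6
  D: 0 + 2(376.7) = 753.4

753 mol/s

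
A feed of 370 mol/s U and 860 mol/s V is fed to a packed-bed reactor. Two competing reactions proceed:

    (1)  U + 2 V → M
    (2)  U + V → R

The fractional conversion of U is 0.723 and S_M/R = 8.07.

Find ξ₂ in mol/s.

Conversion of U: U consumed = 0.723 × 370 = 267.5 mol/s = 1ξ₁ + 1ξ₂.
Selectivity: 1ξ₁ / (1ξ₂) = 8.07 → ξ₁ = 8.07 ξ₂.
Substitute: (1·8.07 + 1) ξ₂ = 267.5 → ξ₂ = 29.49 mol/s, ξ₁ = 238 mol/s.
Outlet amounts (n = n₀ + Σ ν·ξ):
  U: 370 − 1(238) − 1(29.49) = 102.5
  V: 860 − 2(238) − 1(29.49) = 354.5
  M: 0 + 1(238) = 238
  R: 0 + 1(29.49) = 29.49

ξ₂ = 29.5 mol/s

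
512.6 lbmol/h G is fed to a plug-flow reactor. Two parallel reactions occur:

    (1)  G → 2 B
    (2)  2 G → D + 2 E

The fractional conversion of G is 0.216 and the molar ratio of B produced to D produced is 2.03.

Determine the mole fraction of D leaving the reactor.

Conversion of G: G consumed = 0.216 × 512.6 = 110.7 lbmol/h = 1ξ₁ + 2ξ₂.
Selectivity: 2ξ₁ / (1ξ₂) = 2.03 → ξ₁ = 1.015 ξ₂.
Substitute: (1·1.015 + 2) ξ₂ = 110.7 → ξ₂ = 36.72 lbmol/h, ξ₁ = 37.27 lbmol/h.
Outlet amounts (n = n₀ + Σ ν·ξ):
  G: 512.6 − 1(37.27) − 2(36.72) = 401.9
  B: 0 + 2(37.27) = 74.55
  D: 0 + 1(36.72) = 36.72
  E: 0 + 2(36.72) = 73.45
Total out = 586.6 lbmol/h; y_D = 36.72 / 586.6 = 0.0626.

0.0626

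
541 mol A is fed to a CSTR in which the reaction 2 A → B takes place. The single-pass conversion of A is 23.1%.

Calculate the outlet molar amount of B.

A reacted = 0.231 × 541 = 125 mol; ν_A = −2, so ξ = 125/2 = 62.49 mol.
Outlet amounts (n = n₀ + ν ξ):
  A: 541 − 2(62.49) = 416
  B: 0 + 1(62.49) = 62.49

62.5 mol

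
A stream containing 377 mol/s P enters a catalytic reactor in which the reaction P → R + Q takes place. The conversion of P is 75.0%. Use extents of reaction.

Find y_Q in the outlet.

0.429

P reacted = 0.75 × 377 = 282.8 mol/s; ν_P = −1, so ξ = 282.8/1 = 282.8 mol/s.
Outlet amounts (n = n₀ + ν ξ):
  P: 377 − 1(282.8) = 94.25
  R: 0 + 1(282.8) = 282.8
  Q: 0 + 1(282.8) = 282.8
Total out = 659.8 mol/s; y_Q = 282.8 / 659.8 = 0.4286.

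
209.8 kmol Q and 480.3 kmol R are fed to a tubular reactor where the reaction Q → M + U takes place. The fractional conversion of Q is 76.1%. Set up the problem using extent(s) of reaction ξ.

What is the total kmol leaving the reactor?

Q reacted = 0.761 × 209.8 = 159.7 kmol; ν_Q = −1, so ξ = 159.7/1 = 159.7 kmol.
Outlet amounts (n = n₀ + ν ξ):
  Q: 209.8 − 1(159.7) = 50.14
  M: 0 + 1(159.7) = 159.7
  U: 0 + 1(159.7) = 159.7
  R: 480.3 (inert)
Total out = 50.14 + 159.7 + 159.7 + 480.3 = 849.8 kmol.

850 kmol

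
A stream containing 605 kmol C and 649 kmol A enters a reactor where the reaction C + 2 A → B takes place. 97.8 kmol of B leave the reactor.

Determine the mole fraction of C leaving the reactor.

For B: n = n₀ + 1ξ → 97.8 = 0 + 1ξ, giving ξ = 97.8 kmol.
Outlet amounts (n = n₀ + ν ξ):
  C: 605 − 1(97.8) = 507.2
  A: 649 − 2(97.8) = 453.4
  B: 0 + 1(97.8) = 97.8
Total out = 1058 kmol; y_C = 507.2 / 1058 = 0.4792.

0.479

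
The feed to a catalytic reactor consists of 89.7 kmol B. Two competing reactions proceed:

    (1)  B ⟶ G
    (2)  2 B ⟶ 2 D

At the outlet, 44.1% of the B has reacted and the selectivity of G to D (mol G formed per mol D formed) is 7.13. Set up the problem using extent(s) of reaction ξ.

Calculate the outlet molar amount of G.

Conversion of B: B consumed = 0.441 × 89.7 = 39.56 kmol = 1ξ₁ + 2ξ₂.
Selectivity: 1ξ₁ / (2ξ₂) = 7.13 → ξ₁ = 14.26 ξ₂.
Substitute: (1·14.26 + 2) ξ₂ = 39.56 → ξ₂ = 2.433 kmol, ξ₁ = 34.69 kmol.
Outlet amounts (n = n₀ + Σ ν·ξ):
  B: 89.7 − 1(34.69) − 2(2.433) = 50.14
  G: 0 + 1(34.69) = 34.69
  D: 0 + 2(2.433) = 4.866

34.7 kmol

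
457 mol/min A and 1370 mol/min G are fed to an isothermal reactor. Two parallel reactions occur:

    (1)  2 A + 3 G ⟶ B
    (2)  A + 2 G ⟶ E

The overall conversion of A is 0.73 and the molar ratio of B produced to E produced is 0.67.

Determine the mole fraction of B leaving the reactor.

0.0824

Conversion of A: A consumed = 0.73 × 457 = 333.6 mol/min = 2ξ₁ + 1ξ₂.
Selectivity: 1ξ₁ / (1ξ₂) = 0.67 → ξ₁ = 0.67 ξ₂.
Substitute: (2·0.67 + 1) ξ₂ = 333.6 → ξ₂ = 142.6 mol/min, ξ₁ = 95.52 mol/min.
Outlet amounts (n = n₀ + Σ ν·ξ):
  A: 457 − 2(95.52) − 1(142.6) = 123.4
  G: 1370 − 3(95.52) − 2(142.6) = 798.3
  B: 0 + 1(95.52) = 95.52
  E: 0 + 1(142.6) = 142.6
Total out = 1160 mol/min; y_B = 95.52 / 1160 = 0.08236.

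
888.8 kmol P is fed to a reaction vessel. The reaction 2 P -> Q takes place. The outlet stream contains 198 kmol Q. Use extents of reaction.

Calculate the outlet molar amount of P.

493 kmol

For Q: n = n₀ + 1ξ → 198 = 0 + 1ξ, giving ξ = 198 kmol.
Outlet amounts (n = n₀ + ν ξ):
  P: 888.8 − 2(198) = 492.8
  Q: 0 + 1(198) = 198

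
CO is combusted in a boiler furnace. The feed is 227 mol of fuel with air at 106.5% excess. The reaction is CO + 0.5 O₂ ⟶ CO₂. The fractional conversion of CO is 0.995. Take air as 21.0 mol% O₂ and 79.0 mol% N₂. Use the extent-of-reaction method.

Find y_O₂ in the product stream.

0.0987

Stoichiometric O₂ = 0.5 × 227 = 113.5 mol; O₂ fed = 113.5 × 2.065 = 234.4 mol.
N₂ fed = 234.4 × 79/21 = 881.7 mol.
Fuel reacted = 0.995 × 227 → ξ = 225.9 mol.
Outlet (n = n₀ + ν ξ):
  CO: 227 − 1(225.9) = 1.135
  O₂: 234.4 − 0.5(225.9) = 121.4
  N₂: 881.7 (inert)
  CO₂: 0 + 1(225.9) = 225.9
Total out = 1230 mol; y_O₂ = 121.4 / 1230 = 0.09872.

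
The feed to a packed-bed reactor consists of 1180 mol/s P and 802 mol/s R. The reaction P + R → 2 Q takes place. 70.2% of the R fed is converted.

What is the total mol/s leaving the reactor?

1980 mol/s

R reacted = 0.702 × 802 = 563 mol/s; ν_R = −1, so ξ = 563/1 = 563 mol/s.
Outlet amounts (n = n₀ + ν ξ):
  P: 1180 − 1(563) = 617
  R: 802 − 1(563) = 239
  Q: 0 + 2(563) = 1126
Total out = 617 + 239 + 1126 = 1982 mol/s.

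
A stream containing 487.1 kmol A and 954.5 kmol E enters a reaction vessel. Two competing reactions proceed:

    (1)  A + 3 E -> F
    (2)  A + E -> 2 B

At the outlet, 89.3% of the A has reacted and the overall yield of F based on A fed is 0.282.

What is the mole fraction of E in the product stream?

0.238

Yield of F: 1ξ₁ / 487.1 = 0.282 → ξ₁ = 137.4 kmol.
Conversion of A: 1ξ₁ + 1ξ₂ = 0.893 × 487.1 = 435 → ξ₂ = 297.6 kmol.
Outlet amounts (n = n₀ + Σ ν·ξ):
  A: 487.1 − 1(137.4) − 1(297.6) = 52.12
  E: 954.5 − 3(137.4) − 1(297.6) = 244.8
  F: 0 + 1(137.4) = 137.4
  B: 0 + 2(297.6) = 595.2
Total out = 1030 kmol; y_E = 244.8 / 1030 = 0.2378.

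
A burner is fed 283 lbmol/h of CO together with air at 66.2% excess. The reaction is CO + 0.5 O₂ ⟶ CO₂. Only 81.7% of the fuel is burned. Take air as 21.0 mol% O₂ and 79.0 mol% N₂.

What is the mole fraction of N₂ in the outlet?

0.687

Stoichiometric O₂ = 0.5 × 283 = 141.5 lbmol/h; O₂ fed = 141.5 × 1.662 = 235.2 lbmol/h.
N₂ fed = 235.2 × 79/21 = 884.7 lbmol/h.
Fuel reacted = 0.817 × 283 → ξ = 231.2 lbmol/h.
Outlet (n = n₀ + ν ξ):
  CO: 283 − 1(231.2) = 51.79
  O₂: 235.2 − 0.5(231.2) = 119.6
  N₂: 884.7 (inert)
  CO₂: 0 + 1(231.2) = 231.2
Total out = 1287 lbmol/h; y_N₂ = 884.7 / 1287 = 0.6873.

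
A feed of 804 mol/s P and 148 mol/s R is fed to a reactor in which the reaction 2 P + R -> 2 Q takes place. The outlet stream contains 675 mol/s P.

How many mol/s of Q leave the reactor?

For P: n = n₀ − 2ξ → 675 = 804 − 2ξ, giving ξ = 64.5 mol/s.
Outlet amounts (n = n₀ + ν ξ):
  P: 804 − 2(64.5) = 675
  R: 148 − 1(64.5) = 83.5
  Q: 0 + 2(64.5) = 129

129 mol/s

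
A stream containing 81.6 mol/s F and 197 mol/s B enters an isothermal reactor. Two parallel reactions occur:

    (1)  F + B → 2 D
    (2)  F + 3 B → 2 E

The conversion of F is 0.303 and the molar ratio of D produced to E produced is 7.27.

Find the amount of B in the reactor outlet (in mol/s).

Conversion of F: F consumed = 0.303 × 81.6 = 24.72 mol/s = 1ξ₁ + 1ξ₂.
Selectivity: 2ξ₁ / (2ξ₂) = 7.27 → ξ₁ = 7.27 ξ₂.
Substitute: (1·7.27 + 1) ξ₂ = 24.72 → ξ₂ = 2.99 mol/s, ξ₁ = 21.74 mol/s.
Outlet amounts (n = n₀ + Σ ν·ξ):
  F: 81.6 − 1(21.74) − 1(2.99) = 56.88
  B: 197 − 1(21.74) − 3(2.99) = 166.3
  D: 0 + 2(21.74) = 43.47
  E: 0 + 2(2.99) = 5.979

166 mol/s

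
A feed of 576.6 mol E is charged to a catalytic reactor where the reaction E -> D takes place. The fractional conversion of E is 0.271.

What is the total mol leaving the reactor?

E reacted = 0.271 × 576.6 = 156.3 mol; ν_E = −1, so ξ = 156.3/1 = 156.3 mol.
Outlet amounts (n = n₀ + ν ξ):
  E: 576.6 − 1(156.3) = 420.3
  D: 0 + 1(156.3) = 156.3
Total out = 420.3 + 156.3 = 576.6 mol.

577 mol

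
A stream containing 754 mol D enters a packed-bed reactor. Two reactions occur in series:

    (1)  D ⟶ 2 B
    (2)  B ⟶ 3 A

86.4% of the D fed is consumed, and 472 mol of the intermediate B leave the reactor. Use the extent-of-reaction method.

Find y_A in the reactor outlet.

0.813

Conversion of D: D consumed = 1ξ₁ = 0.864 × 754 → ξ₁ = 651.5 mol.
B balance: n_B = 0 + 2ξ₁ − 1ξ₂ = 472 → ξ₂ = (2·651.5 − 472)/1 = 830.9 mol.
Outlet amounts (n = n₀ + Σ ν·ξ):
  D: 754 − 1(651.5) = 102.5
  B: 0 + 2(651.5) − 1(830.9) = 472
  A: 0 + 3(830.9) = 2493
Total out = 3067 mol; y_A = 2493 / 3067 = 0.8127.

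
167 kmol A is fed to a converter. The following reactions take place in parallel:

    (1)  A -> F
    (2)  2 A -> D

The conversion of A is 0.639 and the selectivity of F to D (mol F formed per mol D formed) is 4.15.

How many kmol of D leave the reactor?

17.4 kmol

Conversion of A: A consumed = 0.639 × 167 = 106.7 kmol = 1ξ₁ + 2ξ₂.
Selectivity: 1ξ₁ / (1ξ₂) = 4.15 → ξ₁ = 4.15 ξ₂.
Substitute: (1·4.15 + 2) ξ₂ = 106.7 → ξ₂ = 17.35 kmol, ξ₁ = 72.01 kmol.
Outlet amounts (n = n₀ + Σ ν·ξ):
  A: 167 − 1(72.01) − 2(17.35) = 60.29
  F: 0 + 1(72.01) = 72.01
  D: 0 + 1(17.35) = 17.35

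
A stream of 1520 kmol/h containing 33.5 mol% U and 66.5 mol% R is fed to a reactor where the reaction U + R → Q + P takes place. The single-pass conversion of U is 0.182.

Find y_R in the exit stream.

U reacted = 0.182 × 509.2 = 92.67 kmol/h; ν_U = −1, so ξ = 92.67/1 = 92.67 kmol/h.
Outlet amounts (n = n₀ + ν ξ):
  U: 509.2 − 1(92.67) = 416.5
  R: 1011 − 1(92.67) = 918.1
  Q: 0 + 1(92.67) = 92.67
  P: 0 + 1(92.67) = 92.67
Total out = 1520 kmol/h; y_R = 918.1 / 1520 = 0.604.

0.604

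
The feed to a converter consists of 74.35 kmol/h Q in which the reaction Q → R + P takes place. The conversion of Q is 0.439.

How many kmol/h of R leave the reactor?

32.6 kmol/h

Q reacted = 0.439 × 74.35 = 32.64 kmol/h; ν_Q = −1, so ξ = 32.64/1 = 32.64 kmol/h.
Outlet amounts (n = n₀ + ν ξ):
  Q: 74.35 − 1(32.64) = 41.71
  R: 0 + 1(32.64) = 32.64
  P: 0 + 1(32.64) = 32.64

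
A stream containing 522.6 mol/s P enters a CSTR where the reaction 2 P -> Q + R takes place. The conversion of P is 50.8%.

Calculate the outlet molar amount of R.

133 mol/s

P reacted = 0.508 × 522.6 = 265.5 mol/s; ν_P = −2, so ξ = 265.5/2 = 132.7 mol/s.
Outlet amounts (n = n₀ + ν ξ):
  P: 522.6 − 2(132.7) = 257.1
  Q: 0 + 1(132.7) = 132.7
  R: 0 + 1(132.7) = 132.7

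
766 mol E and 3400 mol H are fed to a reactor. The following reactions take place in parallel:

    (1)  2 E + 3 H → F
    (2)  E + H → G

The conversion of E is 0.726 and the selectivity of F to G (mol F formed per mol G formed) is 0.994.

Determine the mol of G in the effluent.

Conversion of E: E consumed = 0.726 × 766 = 556.1 mol = 2ξ₁ + 1ξ₂.
Selectivity: 1ξ₁ / (1ξ₂) = 0.994 → ξ₁ = 0.994 ξ₂.
Substitute: (2·0.994 + 1) ξ₂ = 556.1 → ξ₂ = 186.1 mol, ξ₁ = 185 mol.
Outlet amounts (n = n₀ + Σ ν·ξ):
  E: 766 − 2(185) − 1(186.1) = 209.9
  H: 3400 − 3(185) − 1(186.1) = 2659
  F: 0 + 1(185) = 185
  G: 0 + 1(186.1) = 186.1

186 mol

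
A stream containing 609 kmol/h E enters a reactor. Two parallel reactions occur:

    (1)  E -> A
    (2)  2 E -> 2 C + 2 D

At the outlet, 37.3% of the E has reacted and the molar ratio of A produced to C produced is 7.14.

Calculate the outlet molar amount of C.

Conversion of E: E consumed = 0.373 × 609 = 227.2 kmol/h = 1ξ₁ + 2ξ₂.
Selectivity: 1ξ₁ / (2ξ₂) = 7.14 → ξ₁ = 14.28 ξ₂.
Substitute: (1·14.28 + 2) ξ₂ = 227.2 → ξ₂ = 13.95 kmol/h, ξ₁ = 199.3 kmol/h.
Outlet amounts (n = n₀ + Σ ν·ξ):
  E: 609 − 1(199.3) − 2(13.95) = 381.8
  A: 0 + 1(199.3) = 199.3
  C: 0 + 2(13.95) = 27.91
  D: 0 + 2(13.95) = 27.91

27.9 kmol/h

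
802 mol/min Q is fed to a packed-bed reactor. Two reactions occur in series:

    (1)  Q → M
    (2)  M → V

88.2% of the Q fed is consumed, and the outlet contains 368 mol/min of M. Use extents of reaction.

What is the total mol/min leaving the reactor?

Conversion of Q: Q consumed = 1ξ₁ = 0.882 × 802 → ξ₁ = 707.4 mol/min.
M balance: n_M = 0 + 1ξ₁ − 1ξ₂ = 368 → ξ₂ = (1·707.4 − 368)/1 = 339.4 mol/min.
Outlet amounts (n = n₀ + Σ ν·ξ):
  Q: 802 − 1(707.4) = 94.64
  M: 0 + 1(707.4) − 1(339.4) = 368
  V: 0 + 1(339.4) = 339.4
Total out = 94.64 + 368 + 339.4 = 802 mol/min.

802 mol/min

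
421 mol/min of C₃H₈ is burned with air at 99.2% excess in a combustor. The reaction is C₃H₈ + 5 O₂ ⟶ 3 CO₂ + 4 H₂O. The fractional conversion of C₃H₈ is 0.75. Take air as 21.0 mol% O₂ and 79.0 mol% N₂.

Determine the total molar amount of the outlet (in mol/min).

20700 mol/min

Stoichiometric O₂ = 5 × 421 = 2105 mol/min; O₂ fed = 2105 × 1.992 = 4193 mol/min.
N₂ fed = 4193 × 79/21 = 15770 mol/min.
Fuel reacted = 0.75 × 421 → ξ = 315.8 mol/min.
Outlet (n = n₀ + ν ξ):
  C₃H₈: 421 − 1(315.8) = 105.2
  O₂: 4193 − 5(315.8) = 2614
  N₂: 15770 (inert)
  CO₂: 0 + 3(315.8) = 947.2
  H₂O: 0 + 4(315.8) = 1263
Total out = 105.2 + 2614 + 15770 + 947.2 + 1263 = 20700 mol/min.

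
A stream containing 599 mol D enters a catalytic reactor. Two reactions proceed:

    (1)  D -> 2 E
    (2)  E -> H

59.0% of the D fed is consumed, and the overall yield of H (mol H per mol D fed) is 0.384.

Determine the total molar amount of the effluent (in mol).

952 mol

Conversion of D: D consumed = 1ξ₁ = 0.59 × 599 → ξ₁ = 353.4 mol.
Yield of H: 1ξ₂ / 599 = 0.384 → ξ₂ = 230 mol.
Outlet amounts (n = n₀ + Σ ν·ξ):
  D: 599 − 1(353.4) = 245.6
  E: 0 + 2(353.4) − 1(230) = 476.8
  H: 0 + 1(230) = 230
Total out = 245.6 + 476.8 + 230 = 952.4 mol.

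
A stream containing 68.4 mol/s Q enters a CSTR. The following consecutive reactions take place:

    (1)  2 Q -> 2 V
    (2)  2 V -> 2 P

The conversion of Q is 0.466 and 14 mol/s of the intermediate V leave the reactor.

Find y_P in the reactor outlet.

0.261

Conversion of Q: Q consumed = 2ξ₁ = 0.466 × 68.4 → ξ₁ = 15.94 mol/s.
V balance: n_V = 0 + 2ξ₁ − 2ξ₂ = 14 → ξ₂ = (2·15.94 − 14)/2 = 8.937 mol/s.
Outlet amounts (n = n₀ + Σ ν·ξ):
  Q: 68.4 − 2(15.94) = 36.53
  V: 0 + 2(15.94) − 2(8.937) = 14
  P: 0 + 2(8.937) = 17.87
Total out = 68.4 mol/s; y_P = 17.87 / 68.4 = 0.2613.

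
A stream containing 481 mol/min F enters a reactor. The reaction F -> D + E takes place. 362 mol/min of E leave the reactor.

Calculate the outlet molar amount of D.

362 mol/min

For E: n = n₀ + 1ξ → 362 = 0 + 1ξ, giving ξ = 362 mol/min.
Outlet amounts (n = n₀ + ν ξ):
  F: 481 − 1(362) = 119
  D: 0 + 1(362) = 362
  E: 0 + 1(362) = 362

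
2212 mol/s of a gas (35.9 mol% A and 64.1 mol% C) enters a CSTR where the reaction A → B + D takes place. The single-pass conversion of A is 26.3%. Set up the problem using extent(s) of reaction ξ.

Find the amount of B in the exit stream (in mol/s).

A reacted = 0.263 × 794.1 = 208.9 mol/s; ν_A = −1, so ξ = 208.9/1 = 208.9 mol/s.
Outlet amounts (n = n₀ + ν ξ):
  A: 794.1 − 1(208.9) = 585.3
  B: 0 + 1(208.9) = 208.9
  D: 0 + 1(208.9) = 208.9
  C: 1418 (inert)

209 mol/s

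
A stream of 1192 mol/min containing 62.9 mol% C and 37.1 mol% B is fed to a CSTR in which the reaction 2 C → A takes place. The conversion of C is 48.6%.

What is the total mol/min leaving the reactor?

1010 mol/min

C reacted = 0.486 × 749.8 = 364.4 mol/min; ν_C = −2, so ξ = 364.4/2 = 182.2 mol/min.
Outlet amounts (n = n₀ + ν ξ):
  C: 749.8 − 2(182.2) = 385.4
  A: 0 + 1(182.2) = 182.2
  B: 442.2 (inert)
Total out = 385.4 + 182.2 + 442.2 = 1010 mol/min.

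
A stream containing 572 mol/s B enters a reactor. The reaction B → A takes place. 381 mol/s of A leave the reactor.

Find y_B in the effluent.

0.334

For A: n = n₀ + 1ξ → 381 = 0 + 1ξ, giving ξ = 381 mol/s.
Outlet amounts (n = n₀ + ν ξ):
  B: 572 − 1(381) = 191
  A: 0 + 1(381) = 381
Total out = 572 mol/s; y_B = 191 / 572 = 0.3339.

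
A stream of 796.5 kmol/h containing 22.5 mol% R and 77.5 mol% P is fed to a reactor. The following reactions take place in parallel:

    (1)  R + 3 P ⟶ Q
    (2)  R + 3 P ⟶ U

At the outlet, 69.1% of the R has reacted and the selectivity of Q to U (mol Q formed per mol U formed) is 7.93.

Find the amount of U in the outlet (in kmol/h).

13.9 kmol/h

Conversion of R: R consumed = 0.691 × 179.2 = 123.8 kmol/h = 1ξ₁ + 1ξ₂.
Selectivity: 1ξ₁ / (1ξ₂) = 7.93 → ξ₁ = 7.93 ξ₂.
Substitute: (1·7.93 + 1) ξ₂ = 123.8 → ξ₂ = 13.87 kmol/h, ξ₁ = 110 kmol/h.
Outlet amounts (n = n₀ + Σ ν·ξ):
  R: 179.2 − 1(110) − 1(13.87) = 55.38
  P: 617.3 − 3(110) − 3(13.87) = 245.8
  Q: 0 + 1(110) = 110
  U: 0 + 1(13.87) = 13.87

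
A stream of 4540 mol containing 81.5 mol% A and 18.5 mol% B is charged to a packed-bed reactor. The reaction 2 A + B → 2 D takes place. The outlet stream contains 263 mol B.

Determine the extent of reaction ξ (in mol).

For B: n = n₀ − 1ξ → 263 = 839.9 − 1ξ, giving ξ = 576.9 mol.
Outlet amounts (n = n₀ + ν ξ):
  A: 3700 − 2(576.9) = 2546
  B: 839.9 − 1(576.9) = 263
  D: 0 + 2(576.9) = 1154

ξ = 577 mol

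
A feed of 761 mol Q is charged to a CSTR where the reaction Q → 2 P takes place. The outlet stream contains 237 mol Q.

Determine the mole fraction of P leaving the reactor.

0.816

For Q: n = n₀ − 1ξ → 237 = 761 − 1ξ, giving ξ = 524 mol.
Outlet amounts (n = n₀ + ν ξ):
  Q: 761 − 1(524) = 237
  P: 0 + 2(524) = 1048
Total out = 1285 mol; y_P = 1048 / 1285 = 0.8156.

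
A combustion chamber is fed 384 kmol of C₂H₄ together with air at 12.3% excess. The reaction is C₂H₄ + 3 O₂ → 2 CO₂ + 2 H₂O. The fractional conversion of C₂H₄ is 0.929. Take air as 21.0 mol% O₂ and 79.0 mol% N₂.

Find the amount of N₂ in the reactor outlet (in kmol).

Stoichiometric O₂ = 3 × 384 = 1152 kmol; O₂ fed = 1152 × 1.123 = 1294 kmol.
N₂ fed = 1294 × 79/21 = 4867 kmol.
Fuel reacted = 0.929 × 384 → ξ = 356.7 kmol.
Outlet (n = n₀ + ν ξ):
  C₂H₄: 384 − 1(356.7) = 27.26
  O₂: 1294 − 3(356.7) = 223.5
  N₂: 4867 (inert)
  CO₂: 0 + 2(356.7) = 713.5
  H₂O: 0 + 2(356.7) = 713.5

4870 kmol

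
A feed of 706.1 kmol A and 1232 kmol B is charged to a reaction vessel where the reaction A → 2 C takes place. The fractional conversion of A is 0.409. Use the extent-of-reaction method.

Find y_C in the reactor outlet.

A reacted = 0.409 × 706.1 = 288.8 kmol; ν_A = −1, so ξ = 288.8/1 = 288.8 kmol.
Outlet amounts (n = n₀ + ν ξ):
  A: 706.1 − 1(288.8) = 417.3
  C: 0 + 2(288.8) = 577.6
  B: 1232 (inert)
Total out = 2227 kmol; y_C = 577.6 / 2227 = 0.2594.

0.259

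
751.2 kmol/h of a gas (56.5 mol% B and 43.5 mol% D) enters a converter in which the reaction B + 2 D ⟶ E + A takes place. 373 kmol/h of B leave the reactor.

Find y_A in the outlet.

0.0735

For B: n = n₀ − 1ξ → 373 = 424.4 − 1ξ, giving ξ = 51.43 kmol/h.
Outlet amounts (n = n₀ + ν ξ):
  B: 424.4 − 1(51.43) = 373
  D: 326.8 − 2(51.43) = 223.9
  E: 0 + 1(51.43) = 51.43
  A: 0 + 1(51.43) = 51.43
Total out = 699.8 kmol/h; y_A = 51.43 / 699.8 = 0.07349.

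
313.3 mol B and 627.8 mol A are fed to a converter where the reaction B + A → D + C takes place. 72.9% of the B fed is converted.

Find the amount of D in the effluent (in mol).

228 mol

B reacted = 0.729 × 313.3 = 228.4 mol; ν_B = −1, so ξ = 228.4/1 = 228.4 mol.
Outlet amounts (n = n₀ + ν ξ):
  B: 313.3 − 1(228.4) = 84.9
  A: 627.8 − 1(228.4) = 399.4
  D: 0 + 1(228.4) = 228.4
  C: 0 + 1(228.4) = 228.4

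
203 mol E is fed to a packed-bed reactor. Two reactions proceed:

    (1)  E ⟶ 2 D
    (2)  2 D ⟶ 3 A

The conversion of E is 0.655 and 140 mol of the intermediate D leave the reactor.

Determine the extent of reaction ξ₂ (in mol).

ξ₂ = 63 mol

Conversion of E: E consumed = 1ξ₁ = 0.655 × 203 → ξ₁ = 133 mol.
D balance: n_D = 0 + 2ξ₁ − 2ξ₂ = 140 → ξ₂ = (2·133 − 140)/2 = 62.97 mol.
Outlet amounts (n = n₀ + Σ ν·ξ):
  E: 203 − 1(133) = 70.03
  D: 0 + 2(133) − 2(62.97) = 140
  A: 0 + 3(62.97) = 188.9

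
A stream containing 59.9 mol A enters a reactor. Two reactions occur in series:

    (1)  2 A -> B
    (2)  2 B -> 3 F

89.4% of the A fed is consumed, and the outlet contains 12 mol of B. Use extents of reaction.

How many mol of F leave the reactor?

Conversion of A: A consumed = 2ξ₁ = 0.894 × 59.9 → ξ₁ = 26.78 mol.
B balance: n_B = 0 + 1ξ₁ − 2ξ₂ = 12 → ξ₂ = (1·26.78 − 12)/2 = 7.388 mol.
Outlet amounts (n = n₀ + Σ ν·ξ):
  A: 59.9 − 2(26.78) = 6.349
  B: 0 + 1(26.78) − 2(7.388) = 12
  F: 0 + 3(7.388) = 22.16

22.2 mol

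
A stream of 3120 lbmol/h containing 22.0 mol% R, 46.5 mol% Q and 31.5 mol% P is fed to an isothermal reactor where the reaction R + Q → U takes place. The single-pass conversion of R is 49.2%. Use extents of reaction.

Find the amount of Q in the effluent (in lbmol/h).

R reacted = 0.492 × 686.4 = 337.7 lbmol/h; ν_R = −1, so ξ = 337.7/1 = 337.7 lbmol/h.
Outlet amounts (n = n₀ + ν ξ):
  R: 686.4 − 1(337.7) = 348.7
  Q: 1451 − 1(337.7) = 1113
  U: 0 + 1(337.7) = 337.7
  P: 982.8 (inert)

1110 lbmol/h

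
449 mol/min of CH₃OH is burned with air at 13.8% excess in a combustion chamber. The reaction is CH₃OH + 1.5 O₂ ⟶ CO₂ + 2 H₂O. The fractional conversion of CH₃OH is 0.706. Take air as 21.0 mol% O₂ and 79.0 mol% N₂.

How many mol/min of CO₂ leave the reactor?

Stoichiometric O₂ = 1.5 × 449 = 673.5 mol/min; O₂ fed = 673.5 × 1.138 = 766.4 mol/min.
N₂ fed = 766.4 × 79/21 = 2883 mol/min.
Fuel reacted = 0.706 × 449 → ξ = 317 mol/min.
Outlet (n = n₀ + ν ξ):
  CH₃OH: 449 − 1(317) = 132
  O₂: 766.4 − 1.5(317) = 291
  N₂: 2883 (inert)
  CO₂: 0 + 1(317) = 317
  H₂O: 0 + 2(317) = 634

317 mol/min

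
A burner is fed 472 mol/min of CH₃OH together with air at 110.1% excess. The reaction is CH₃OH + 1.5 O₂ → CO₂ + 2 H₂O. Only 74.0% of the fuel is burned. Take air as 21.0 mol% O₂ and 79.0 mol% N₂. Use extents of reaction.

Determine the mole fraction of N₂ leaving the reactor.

Stoichiometric O₂ = 1.5 × 472 = 708 mol/min; O₂ fed = 708 × 2.101 = 1488 mol/min.
N₂ fed = 1488 × 79/21 = 5596 mol/min.
Fuel reacted = 0.74 × 472 → ξ = 349.3 mol/min.
Outlet (n = n₀ + ν ξ):
  CH₃OH: 472 − 1(349.3) = 122.7
  O₂: 1488 − 1.5(349.3) = 963.6
  N₂: 5596 (inert)
  CO₂: 0 + 1(349.3) = 349.3
  H₂O: 0 + 2(349.3) = 698.6
Total out = 7730 mol/min; y_N₂ = 5596 / 7730 = 0.7239.

0.724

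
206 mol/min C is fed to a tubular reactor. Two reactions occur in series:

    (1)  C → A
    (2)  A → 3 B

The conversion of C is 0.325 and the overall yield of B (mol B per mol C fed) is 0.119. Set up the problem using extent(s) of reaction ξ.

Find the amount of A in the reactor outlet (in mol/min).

58.8 mol/min

Conversion of C: C consumed = 1ξ₁ = 0.325 × 206 → ξ₁ = 66.95 mol/min.
Yield of B: 3ξ₂ / 206 = 0.119 → ξ₂ = 8.171 mol/min.
Outlet amounts (n = n₀ + Σ ν·ξ):
  C: 206 − 1(66.95) = 139.1
  A: 0 + 1(66.95) − 1(8.171) = 58.78
  B: 0 + 3(8.171) = 24.51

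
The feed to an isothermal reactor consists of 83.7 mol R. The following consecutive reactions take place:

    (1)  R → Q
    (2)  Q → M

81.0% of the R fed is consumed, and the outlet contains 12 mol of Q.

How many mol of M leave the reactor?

Conversion of R: R consumed = 1ξ₁ = 0.81 × 83.7 → ξ₁ = 67.8 mol.
Q balance: n_Q = 0 + 1ξ₁ − 1ξ₂ = 12 → ξ₂ = (1·67.8 − 12)/1 = 55.8 mol.
Outlet amounts (n = n₀ + Σ ν·ξ):
  R: 83.7 − 1(67.8) = 15.9
  Q: 0 + 1(67.8) − 1(55.8) = 12
  M: 0 + 1(55.8) = 55.8

55.8 mol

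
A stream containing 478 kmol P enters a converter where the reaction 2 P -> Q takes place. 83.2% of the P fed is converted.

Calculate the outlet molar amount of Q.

199 kmol

P reacted = 0.832 × 478 = 397.7 kmol; ν_P = −2, so ξ = 397.7/2 = 198.8 kmol.
Outlet amounts (n = n₀ + ν ξ):
  P: 478 − 2(198.8) = 80.3
  Q: 0 + 1(198.8) = 198.8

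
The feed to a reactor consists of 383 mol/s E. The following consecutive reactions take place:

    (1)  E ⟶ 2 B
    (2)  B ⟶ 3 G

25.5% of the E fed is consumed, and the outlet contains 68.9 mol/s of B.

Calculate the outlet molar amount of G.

379 mol/s

Conversion of E: E consumed = 1ξ₁ = 0.255 × 383 → ξ₁ = 97.67 mol/s.
B balance: n_B = 0 + 2ξ₁ − 1ξ₂ = 68.9 → ξ₂ = (2·97.67 − 68.9)/1 = 126.4 mol/s.
Outlet amounts (n = n₀ + Σ ν·ξ):
  E: 383 − 1(97.67) = 285.3
  B: 0 + 2(97.67) − 1(126.4) = 68.9
  G: 0 + 3(126.4) = 379.3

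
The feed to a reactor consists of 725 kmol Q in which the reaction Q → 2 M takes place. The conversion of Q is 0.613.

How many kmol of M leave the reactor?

889 kmol

Q reacted = 0.613 × 725 = 444.4 kmol; ν_Q = −1, so ξ = 444.4/1 = 444.4 kmol.
Outlet amounts (n = n₀ + ν ξ):
  Q: 725 − 1(444.4) = 280.6
  M: 0 + 2(444.4) = 888.9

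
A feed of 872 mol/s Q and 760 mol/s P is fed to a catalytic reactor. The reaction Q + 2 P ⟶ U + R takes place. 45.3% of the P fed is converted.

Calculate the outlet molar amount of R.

172 mol/s

P reacted = 0.453 × 760 = 344.3 mol/s; ν_P = −2, so ξ = 344.3/2 = 172.1 mol/s.
Outlet amounts (n = n₀ + ν ξ):
  Q: 872 − 1(172.1) = 699.9
  P: 760 − 2(172.1) = 415.7
  U: 0 + 1(172.1) = 172.1
  R: 0 + 1(172.1) = 172.1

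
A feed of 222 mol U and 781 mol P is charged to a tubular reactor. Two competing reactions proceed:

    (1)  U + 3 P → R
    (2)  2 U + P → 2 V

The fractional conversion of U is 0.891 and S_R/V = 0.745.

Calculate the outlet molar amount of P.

Conversion of U: U consumed = 0.891 × 222 = 197.8 mol = 1ξ₁ + 2ξ₂.
Selectivity: 1ξ₁ / (2ξ₂) = 0.745 → ξ₁ = 1.49 ξ₂.
Substitute: (1·1.49 + 2) ξ₂ = 197.8 → ξ₂ = 56.68 mol, ξ₁ = 84.45 mol.
Outlet amounts (n = n₀ + Σ ν·ξ):
  U: 222 − 1(84.45) − 2(56.68) = 24.2
  P: 781 − 3(84.45) − 1(56.68) = 471
  R: 0 + 1(84.45) = 84.45
  V: 0 + 2(56.68) = 113.4

471 mol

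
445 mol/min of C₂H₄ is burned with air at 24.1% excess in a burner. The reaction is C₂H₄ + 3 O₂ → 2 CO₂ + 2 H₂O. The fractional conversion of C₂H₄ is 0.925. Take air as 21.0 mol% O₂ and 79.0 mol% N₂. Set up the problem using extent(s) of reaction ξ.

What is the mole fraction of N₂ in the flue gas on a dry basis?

Stoichiometric O₂ = 3 × 445 = 1335 mol/min; O₂ fed = 1335 × 1.241 = 1657 mol/min.
N₂ fed = 1657 × 79/21 = 6232 mol/min.
Fuel reacted = 0.925 × 445 → ξ = 411.6 mol/min.
Outlet (n = n₀ + ν ξ):
  C₂H₄: 445 − 1(411.6) = 33.38
  O₂: 1657 − 3(411.6) = 421.9
  N₂: 6232 (inert)
  CO₂: 0 + 2(411.6) = 823.2
  H₂O: 0 + 2(411.6) = 823.2
Dry total = 7511 mol/min; y_N₂ (dry) = 6232 / 7511 = 0.8298.

0.83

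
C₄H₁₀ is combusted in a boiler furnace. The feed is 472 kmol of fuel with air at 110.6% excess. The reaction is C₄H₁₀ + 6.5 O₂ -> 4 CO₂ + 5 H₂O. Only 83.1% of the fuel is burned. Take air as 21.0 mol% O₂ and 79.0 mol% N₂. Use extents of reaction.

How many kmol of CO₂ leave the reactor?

1570 kmol

Stoichiometric O₂ = 6.5 × 472 = 3068 kmol; O₂ fed = 3068 × 2.106 = 6461 kmol.
N₂ fed = 6461 × 79/21 = 24310 kmol.
Fuel reacted = 0.831 × 472 → ξ = 392.2 kmol.
Outlet (n = n₀ + ν ξ):
  C₄H₁₀: 472 − 1(392.2) = 79.77
  O₂: 6461 − 6.5(392.2) = 3912
  N₂: 24310 (inert)
  CO₂: 0 + 4(392.2) = 1569
  H₂O: 0 + 5(392.2) = 1961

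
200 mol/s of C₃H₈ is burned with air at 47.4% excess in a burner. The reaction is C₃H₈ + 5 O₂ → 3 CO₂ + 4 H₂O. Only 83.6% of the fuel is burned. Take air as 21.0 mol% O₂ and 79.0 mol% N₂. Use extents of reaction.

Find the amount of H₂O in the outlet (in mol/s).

669 mol/s

Stoichiometric O₂ = 5 × 200 = 1000 mol/s; O₂ fed = 1000 × 1.474 = 1474 mol/s.
N₂ fed = 1474 × 79/21 = 5545 mol/s.
Fuel reacted = 0.836 × 200 → ξ = 167.2 mol/s.
Outlet (n = n₀ + ν ξ):
  C₃H₈: 200 − 1(167.2) = 32.8
  O₂: 1474 − 5(167.2) = 638
  N₂: 5545 (inert)
  CO₂: 0 + 3(167.2) = 501.6
  H₂O: 0 + 4(167.2) = 668.8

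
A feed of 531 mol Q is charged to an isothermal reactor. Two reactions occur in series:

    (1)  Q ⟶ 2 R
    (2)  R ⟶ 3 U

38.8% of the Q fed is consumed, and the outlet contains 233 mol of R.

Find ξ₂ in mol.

ξ₂ = 179 mol

Conversion of Q: Q consumed = 1ξ₁ = 0.388 × 531 → ξ₁ = 206 mol.
R balance: n_R = 0 + 2ξ₁ − 1ξ₂ = 233 → ξ₂ = (2·206 − 233)/1 = 179.1 mol.
Outlet amounts (n = n₀ + Σ ν·ξ):
  Q: 531 − 1(206) = 325
  R: 0 + 2(206) − 1(179.1) = 233
  U: 0 + 3(179.1) = 537.2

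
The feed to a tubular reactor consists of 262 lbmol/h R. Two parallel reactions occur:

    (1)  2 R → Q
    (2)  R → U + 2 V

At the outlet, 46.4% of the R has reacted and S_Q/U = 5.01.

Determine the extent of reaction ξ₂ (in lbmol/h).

ξ₂ = 11 lbmol/h

Conversion of R: R consumed = 0.464 × 262 = 121.6 lbmol/h = 2ξ₁ + 1ξ₂.
Selectivity: 1ξ₁ / (1ξ₂) = 5.01 → ξ₁ = 5.01 ξ₂.
Substitute: (2·5.01 + 1) ξ₂ = 121.6 → ξ₂ = 11.03 lbmol/h, ξ₁ = 55.27 lbmol/h.
Outlet amounts (n = n₀ + Σ ν·ξ):
  R: 262 − 2(55.27) − 1(11.03) = 140.4
  Q: 0 + 1(55.27) = 55.27
  U: 0 + 1(11.03) = 11.03
  V: 0 + 2(11.03) = 22.06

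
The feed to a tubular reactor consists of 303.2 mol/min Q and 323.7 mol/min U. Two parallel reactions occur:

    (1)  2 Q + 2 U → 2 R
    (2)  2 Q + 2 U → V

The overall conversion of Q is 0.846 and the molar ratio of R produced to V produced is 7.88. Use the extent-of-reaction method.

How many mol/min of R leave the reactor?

Conversion of Q: Q consumed = 0.846 × 303.2 = 256.5 mol/min = 2ξ₁ + 2ξ₂.
Selectivity: 2ξ₁ / (1ξ₂) = 7.88 → ξ₁ = 3.94 ξ₂.
Substitute: (2·3.94 + 2) ξ₂ = 256.5 → ξ₂ = 25.96 mol/min, ξ₁ = 102.3 mol/min.
Outlet amounts (n = n₀ + Σ ν·ξ):
  Q: 303.2 − 2(102.3) − 2(25.96) = 46.69
  U: 323.7 − 2(102.3) − 2(25.96) = 67.19
  R: 0 + 2(102.3) = 204.6
  V: 0 + 1(25.96) = 25.96

205 mol/min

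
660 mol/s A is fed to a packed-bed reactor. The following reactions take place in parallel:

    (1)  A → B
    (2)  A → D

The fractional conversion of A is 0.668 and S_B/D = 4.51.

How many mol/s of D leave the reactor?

Conversion of A: A consumed = 0.668 × 660 = 440.9 mol/s = 1ξ₁ + 1ξ₂.
Selectivity: 1ξ₁ / (1ξ₂) = 4.51 → ξ₁ = 4.51 ξ₂.
Substitute: (1·4.51 + 1) ξ₂ = 440.9 → ξ₂ = 80.01 mol/s, ξ₁ = 360.9 mol/s.
Outlet amounts (n = n₀ + Σ ν·ξ):
  A: 660 − 1(360.9) − 1(80.01) = 219.1
  B: 0 + 1(360.9) = 360.9
  D: 0 + 1(80.01) = 80.01

80 mol/s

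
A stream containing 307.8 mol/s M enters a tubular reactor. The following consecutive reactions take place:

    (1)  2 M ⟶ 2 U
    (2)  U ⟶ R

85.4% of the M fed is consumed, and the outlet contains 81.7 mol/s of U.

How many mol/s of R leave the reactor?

Conversion of M: M consumed = 2ξ₁ = 0.854 × 307.8 → ξ₁ = 131.4 mol/s.
U balance: n_U = 0 + 2ξ₁ − 1ξ₂ = 81.7 → ξ₂ = (2·131.4 − 81.7)/1 = 181.2 mol/s.
Outlet amounts (n = n₀ + Σ ν·ξ):
  M: 307.8 − 2(131.4) = 44.94
  U: 0 + 2(131.4) − 1(181.2) = 81.7
  R: 0 + 1(181.2) = 181.2

181 mol/s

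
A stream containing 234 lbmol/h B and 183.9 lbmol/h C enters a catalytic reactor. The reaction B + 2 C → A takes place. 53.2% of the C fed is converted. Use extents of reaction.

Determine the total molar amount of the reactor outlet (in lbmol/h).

C reacted = 0.532 × 183.9 = 97.83 lbmol/h; ν_C = −2, so ξ = 97.83/2 = 48.92 lbmol/h.
Outlet amounts (n = n₀ + ν ξ):
  B: 234 − 1(48.92) = 185.1
  C: 183.9 − 2(48.92) = 86.07
  A: 0 + 1(48.92) = 48.92
Total out = 185.1 + 86.07 + 48.92 = 320.1 lbmol/h.

320 lbmol/h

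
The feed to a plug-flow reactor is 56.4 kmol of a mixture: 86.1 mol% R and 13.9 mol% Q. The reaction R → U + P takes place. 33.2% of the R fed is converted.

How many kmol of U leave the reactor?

R reacted = 0.332 × 48.56 = 16.12 kmol; ν_R = −1, so ξ = 16.12/1 = 16.12 kmol.
Outlet amounts (n = n₀ + ν ξ):
  R: 48.56 − 1(16.12) = 32.44
  U: 0 + 1(16.12) = 16.12
  P: 0 + 1(16.12) = 16.12
  Q: 7.84 (inert)

16.1 kmol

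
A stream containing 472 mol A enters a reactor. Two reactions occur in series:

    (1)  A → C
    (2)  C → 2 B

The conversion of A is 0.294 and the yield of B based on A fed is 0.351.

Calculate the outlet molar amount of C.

Conversion of A: A consumed = 1ξ₁ = 0.294 × 472 → ξ₁ = 138.8 mol.
Yield of B: 2ξ₂ / 472 = 0.351 → ξ₂ = 82.84 mol.
Outlet amounts (n = n₀ + Σ ν·ξ):
  A: 472 − 1(138.8) = 333.2
  C: 0 + 1(138.8) − 1(82.84) = 55.93
  B: 0 + 2(82.84) = 165.7

55.9 mol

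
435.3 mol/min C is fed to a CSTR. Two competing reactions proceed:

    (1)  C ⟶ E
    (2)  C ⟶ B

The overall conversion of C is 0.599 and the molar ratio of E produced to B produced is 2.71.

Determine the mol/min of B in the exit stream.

70.3 mol/min

Conversion of C: C consumed = 0.599 × 435.3 = 260.7 mol/min = 1ξ₁ + 1ξ₂.
Selectivity: 1ξ₁ / (1ξ₂) = 2.71 → ξ₁ = 2.71 ξ₂.
Substitute: (1·2.71 + 1) ξ₂ = 260.7 → ξ₂ = 70.28 mol/min, ξ₁ = 190.5 mol/min.
Outlet amounts (n = n₀ + Σ ν·ξ):
  C: 435.3 − 1(190.5) − 1(70.28) = 174.6
  E: 0 + 1(190.5) = 190.5
  B: 0 + 1(70.28) = 70.28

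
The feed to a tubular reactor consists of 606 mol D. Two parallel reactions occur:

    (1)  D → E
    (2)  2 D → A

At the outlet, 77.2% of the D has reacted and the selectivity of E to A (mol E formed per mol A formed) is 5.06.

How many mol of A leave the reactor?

Conversion of D: D consumed = 0.772 × 606 = 467.8 mol = 1ξ₁ + 2ξ₂.
Selectivity: 1ξ₁ / (1ξ₂) = 5.06 → ξ₁ = 5.06 ξ₂.
Substitute: (1·5.06 + 2) ξ₂ = 467.8 → ξ₂ = 66.27 mol, ξ₁ = 335.3 mol.
Outlet amounts (n = n₀ + Σ ν·ξ):
  D: 606 − 1(335.3) − 2(66.27) = 138.2
  E: 0 + 1(335.3) = 335.3
  A: 0 + 1(66.27) = 66.27

66.3 mol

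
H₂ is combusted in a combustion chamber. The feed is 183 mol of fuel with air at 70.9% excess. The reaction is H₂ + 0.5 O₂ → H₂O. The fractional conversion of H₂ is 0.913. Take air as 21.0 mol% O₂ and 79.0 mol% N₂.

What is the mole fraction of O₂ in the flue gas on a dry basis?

Stoichiometric O₂ = 0.5 × 183 = 91.5 mol; O₂ fed = 91.5 × 1.709 = 156.4 mol.
N₂ fed = 156.4 × 79/21 = 588.3 mol.
Fuel reacted = 0.913 × 183 → ξ = 167.1 mol.
Outlet (n = n₀ + ν ξ):
  H₂: 183 − 1(167.1) = 15.92
  O₂: 156.4 − 0.5(167.1) = 72.83
  N₂: 588.3 (inert)
  H₂O: 0 + 1(167.1) = 167.1
Dry total = 677 mol; y_O₂ (dry) = 72.83 / 677 = 0.1076.

0.108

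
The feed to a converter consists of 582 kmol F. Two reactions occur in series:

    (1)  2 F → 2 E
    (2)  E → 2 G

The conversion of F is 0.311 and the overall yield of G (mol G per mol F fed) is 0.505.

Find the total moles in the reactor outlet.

729 kmol

Conversion of F: F consumed = 2ξ₁ = 0.311 × 582 → ξ₁ = 90.5 kmol.
Yield of G: 2ξ₂ / 582 = 0.505 → ξ₂ = 147 kmol.
Outlet amounts (n = n₀ + Σ ν·ξ):
  F: 582 − 2(90.5) = 401
  E: 0 + 2(90.5) − 1(147) = 34.05
  G: 0 + 2(147) = 293.9
Total out = 401 + 34.05 + 293.9 = 729 kmol.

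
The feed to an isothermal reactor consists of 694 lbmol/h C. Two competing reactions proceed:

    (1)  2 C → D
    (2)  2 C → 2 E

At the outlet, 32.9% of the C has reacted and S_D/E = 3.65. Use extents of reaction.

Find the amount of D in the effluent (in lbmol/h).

Conversion of C: C consumed = 0.329 × 694 = 228.3 lbmol/h = 2ξ₁ + 2ξ₂.
Selectivity: 1ξ₁ / (2ξ₂) = 3.65 → ξ₁ = 7.3 ξ₂.
Substitute: (2·7.3 + 2) ξ₂ = 228.3 → ξ₂ = 13.75 lbmol/h, ξ₁ = 100.4 lbmol/h.
Outlet amounts (n = n₀ + Σ ν·ξ):
  C: 694 − 2(100.4) − 2(13.75) = 465.7
  D: 0 + 1(100.4) = 100.4
  E: 0 + 2(13.75) = 27.51

100 lbmol/h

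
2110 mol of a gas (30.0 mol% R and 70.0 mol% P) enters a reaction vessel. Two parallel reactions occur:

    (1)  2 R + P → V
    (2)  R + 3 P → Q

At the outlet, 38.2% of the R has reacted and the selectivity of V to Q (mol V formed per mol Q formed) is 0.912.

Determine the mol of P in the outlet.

1140 mol

Conversion of R: R consumed = 0.382 × 633 = 241.8 mol = 2ξ₁ + 1ξ₂.
Selectivity: 1ξ₁ / (1ξ₂) = 0.912 → ξ₁ = 0.912 ξ₂.
Substitute: (2·0.912 + 1) ξ₂ = 241.8 → ξ₂ = 85.63 mol, ξ₁ = 78.09 mol.
Outlet amounts (n = n₀ + Σ ν·ξ):
  R: 633 − 2(78.09) − 1(85.63) = 391.2
  P: 1477 − 1(78.09) − 3(85.63) = 1142
  V: 0 + 1(78.09) = 78.09
  Q: 0 + 1(85.63) = 85.63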